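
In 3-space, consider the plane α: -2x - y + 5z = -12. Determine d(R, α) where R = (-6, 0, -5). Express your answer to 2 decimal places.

n·R − d = (-2)·(-6) + (-1)·(0) + (5)·(-5) − (-12) = -1; |n| = √30.
Distance = |-1| / √30 = 1/√30 ≈ 0.18.

0.18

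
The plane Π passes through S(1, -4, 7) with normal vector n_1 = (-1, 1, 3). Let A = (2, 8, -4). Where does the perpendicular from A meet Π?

Π: n_1·r = n_1·S gives -x + y + 3z = 16.
Foot = A − λn with λ = (n·A − d)/|n|² = (-6 − 16)/11 = -2.
Foot = (2, 8, -4) − (-2)·(-1, 1, 3) = (0, 10, 2).

(0, 10, 2)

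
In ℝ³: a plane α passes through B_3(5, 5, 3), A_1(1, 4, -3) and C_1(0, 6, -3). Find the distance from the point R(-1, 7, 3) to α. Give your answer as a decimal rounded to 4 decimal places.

3.7139

B_3A_1 = (-4, -1, -6), B_3C_1 = (-5, 1, -6); a normal to α is B_3A_1 × B_3C_1 = (12, 6, -9).
Using B_3: α has equation 12x + 6y - 9z = 63.
n·R − d = (12)·(-1) + (6)·(7) + (-9)·(3) − 63 = -60; |n| = √261.
Distance = |-60| / √261 = 60/√261 ≈ 3.7139.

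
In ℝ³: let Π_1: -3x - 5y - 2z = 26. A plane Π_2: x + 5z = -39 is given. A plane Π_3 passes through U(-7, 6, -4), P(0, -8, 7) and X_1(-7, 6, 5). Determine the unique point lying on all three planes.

(-4, 0, -7)

UP = (7, -14, 11), UX_1 = (0, 0, 9); a normal to Π_3 is UP × UX_1 = (-126, -63, 0).
Using U: Π_3 has equation -126x - 63y = 504.
Solving the 3×3 linear system -3x - 5y - 2z = 26, x + 5z = -39, -126x - 63y = 504 (e.g. by elimination or Cramer's rule, determinant = 2331) gives (-4, 0, -7).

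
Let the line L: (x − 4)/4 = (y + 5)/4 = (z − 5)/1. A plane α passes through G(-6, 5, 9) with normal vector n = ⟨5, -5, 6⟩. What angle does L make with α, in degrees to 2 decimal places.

L has direction (4, 4, 1) through (4, -5, 5).
α: n·r = n·G gives 5x - 5y + 6z = -1.
sin θ = |n·v| / (|n||v|) = |6| / (√86 · √33) = 0.11263.
θ ≈ 6.47°.

6.47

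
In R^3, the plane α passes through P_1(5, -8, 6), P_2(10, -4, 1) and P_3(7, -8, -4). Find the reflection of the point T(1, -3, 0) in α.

(11, -13, 2)

P_1P_2 = (5, 4, -5), P_1P_3 = (2, 0, -10); a normal to α is P_1P_2 × P_1P_3 = (-40, 40, -8).
Using P_1: α has equation -40x + 40y - 8z = -568.
λ = (n·T − d)/|n|² = (-160 − (-568))/3264 = 1/8.
Reflection = T − 2λn = (1, -3, 0) − (1/4)·(-40, 40, -8) = (11, -13, 2).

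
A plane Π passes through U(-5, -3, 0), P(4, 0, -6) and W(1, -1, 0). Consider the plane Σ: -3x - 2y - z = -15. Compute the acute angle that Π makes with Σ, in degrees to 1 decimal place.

75.3

UP = (9, 3, -6), UW = (6, 2, 0); a normal to Π is UP × UW = (12, -36, 0).
Using U: Π has equation 12x - 36y = 48.
cos θ = |n₁·n₂| / (|n₁||n₂|) = |36| / (√1440 · √14).
θ = arccos(0.25355) ≈ 75.3°.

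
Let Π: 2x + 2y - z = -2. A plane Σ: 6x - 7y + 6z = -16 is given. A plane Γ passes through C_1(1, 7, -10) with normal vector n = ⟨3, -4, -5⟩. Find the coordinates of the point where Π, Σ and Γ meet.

(-1, -2, -4)

Γ: n·r = n·C_1 gives 3x - 4y - 5z = 25.
Solving the 3×3 linear system 2x + 2y - z = -2, 6x - 7y + 6z = -16, 3x - 4y - 5z = 25 (e.g. by elimination or Cramer's rule, determinant = 217) gives (-1, -2, -4).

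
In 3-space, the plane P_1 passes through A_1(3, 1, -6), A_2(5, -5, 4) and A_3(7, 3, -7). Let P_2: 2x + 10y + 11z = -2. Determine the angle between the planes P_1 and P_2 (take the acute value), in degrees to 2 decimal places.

A_1A_2 = (2, -6, 10), A_1A_3 = (4, 2, -1); a normal to P_1 is A_1A_2 × A_1A_3 = (-14, 42, 28).
Using A_1: P_1 has equation -14x + 42y + 28z = -168.
cos θ = |n₁·n₂| / (|n₁||n₂|) = |700| / (√2744 · √225).
θ = arccos(0.89087) ≈ 27.02°.

27.02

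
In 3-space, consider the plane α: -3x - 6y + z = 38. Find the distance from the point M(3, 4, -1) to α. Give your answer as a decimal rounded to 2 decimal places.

n·M − d = (-3)·(3) + (-6)·(4) + (1)·(-1) − 38 = -72; |n| = √46.
Distance = |-72| / √46 = 72/√46 ≈ 10.62.

10.62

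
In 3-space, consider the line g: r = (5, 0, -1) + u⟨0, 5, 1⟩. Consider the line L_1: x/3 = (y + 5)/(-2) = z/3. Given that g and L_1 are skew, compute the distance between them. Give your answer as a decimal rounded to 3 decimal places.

5.029

L_1 has direction (3, -2, 3) through (0, -5, 0).
Common perpendicular direction n = (0, 5, 1) × (3, -2, 3) = (17, 3, -15).
With w = (0, -5, 0) − (5, 0, -1) = (-5, -5, 1), w · n = -115.
Distance = |w · n| / |n| = |-115| / √523 ≈ 5.029.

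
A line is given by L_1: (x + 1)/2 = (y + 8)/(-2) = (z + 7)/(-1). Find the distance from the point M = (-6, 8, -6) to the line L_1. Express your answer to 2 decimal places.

L_1 has direction (2, -2, -1) through (-1, -8, -7).
Taking (-1, -8, -7) on L_1 with direction v = (2, -2, -1): w = M − (-1, -8, -7) = (-5, 16, 1), and w × v = (-14, -3, -22).
Distance = |w × v| / |v| = √689 / √9 ≈ 8.75.

8.75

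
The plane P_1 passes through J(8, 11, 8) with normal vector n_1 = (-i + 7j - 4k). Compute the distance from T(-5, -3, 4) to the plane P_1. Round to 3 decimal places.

P_1: n_1·r = n_1·J gives -x + 7y - 4z = 37.
n·T − d = (-1)·(-5) + (7)·(-3) + (-4)·(4) − 37 = -69; |n| = √66.
Distance = |-69| / √66 = 69/√66 ≈ 8.493.

8.493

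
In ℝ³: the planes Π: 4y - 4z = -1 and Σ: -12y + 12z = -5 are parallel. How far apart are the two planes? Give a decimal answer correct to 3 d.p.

Rescale Σ by 1/(-3): 4y - 4z = 5/3. Then distance = |-1 − (5/3)| / √32 ≈ 0.471.

0.471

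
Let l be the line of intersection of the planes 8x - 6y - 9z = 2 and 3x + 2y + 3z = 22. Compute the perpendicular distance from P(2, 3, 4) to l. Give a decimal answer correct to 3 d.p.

2.987

Direction of l: (8, -6, -9) × (3, 2, 3) = (0, -51, 34).
A point on l: solving the two plane equations with y = 2 gives (4, 2, 2).
Taking (4, 2, 2) on l with direction v = (0, -51, 34): w = P − (4, 2, 2) = (-2, 1, 2), and w × v = (136, 68, 102).
Distance = |w × v| / |v| = √33524 / √3757 ≈ 2.987.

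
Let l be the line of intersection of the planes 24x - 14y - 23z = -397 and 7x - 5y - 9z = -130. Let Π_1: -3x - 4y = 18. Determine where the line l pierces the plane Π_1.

(-10, 3, 5)

Direction of l: (24, -14, -23) × (7, -5, -9) = (11, 55, -22).
A point on l: solving the two plane equations with x = -9 gives (-9, 8, 3).
Substitute r = (-9, 8, 3) + t(11, 55, -22) into the plane: -5 + (-253)t = 18, so t = -1/11.
Intersection: (-9, 8, 3) + (-1/11)·(11, 55, -22) = (-10, 3, 5).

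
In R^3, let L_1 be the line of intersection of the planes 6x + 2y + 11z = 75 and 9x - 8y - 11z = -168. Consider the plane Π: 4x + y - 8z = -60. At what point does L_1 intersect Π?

Direction of L_1: (6, 2, 11) × (9, -8, -11) = (66, 165, -66).
A point on L_1: solving the two plane equations with x = -7 gives (-7, -2, 11).
Substitute r = (-7, -2, 11) + t(66, 165, -66) into the plane: -118 + 957t = -60, so t = 2/33.
Intersection: (-7, -2, 11) + (2/33)·(66, 165, -66) = (-3, 8, 7).

(-3, 8, 7)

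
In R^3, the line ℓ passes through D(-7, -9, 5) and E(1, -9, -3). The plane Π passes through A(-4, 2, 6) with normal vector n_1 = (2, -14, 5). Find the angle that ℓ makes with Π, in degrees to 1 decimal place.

8.1

A direction vector for ℓ is E − D = (8, 0, -8).
Π: n_1·r = n_1·A gives 2x - 14y + 5z = -6.
sin θ = |n·v| / (|n||v|) = |-24| / (√225 · √128) = 0.14142.
θ ≈ 8.1°.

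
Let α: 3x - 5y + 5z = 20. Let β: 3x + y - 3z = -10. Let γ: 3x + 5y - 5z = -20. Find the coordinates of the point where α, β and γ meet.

(0, -1, 3)

Solving the 3×3 linear system 3x - 5y + 5z = 20, 3x + y - 3z = -10, 3x + 5y - 5z = -20 (e.g. by elimination or Cramer's rule, determinant = 60) gives (0, -1, 3).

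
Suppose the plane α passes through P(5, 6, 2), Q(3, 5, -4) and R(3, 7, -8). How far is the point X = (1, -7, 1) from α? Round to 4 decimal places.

2.4004

PQ = (-2, -1, -6), PR = (-2, 1, -10); a normal to α is PQ × PR = (16, -8, -4).
Using P: α has equation 16x - 8y - 4z = 24.
n·X − d = (16)·(1) + (-8)·(-7) + (-4)·(1) − 24 = 44; |n| = √336.
Distance = |44| / √336 = 44/√336 ≈ 2.4004.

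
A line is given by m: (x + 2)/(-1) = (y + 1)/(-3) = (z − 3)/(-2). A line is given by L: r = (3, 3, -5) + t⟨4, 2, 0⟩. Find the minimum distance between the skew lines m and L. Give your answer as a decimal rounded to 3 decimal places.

6.857

m has direction (-1, -3, -2) through (-2, -1, 3).
Common perpendicular direction n = (-1, -3, -2) × (4, 2, 0) = (4, -8, 10).
With w = (3, 3, -5) − (-2, -1, 3) = (5, 4, -8), w · n = -92.
Distance = |w · n| / |n| = |-92| / √180 ≈ 6.857.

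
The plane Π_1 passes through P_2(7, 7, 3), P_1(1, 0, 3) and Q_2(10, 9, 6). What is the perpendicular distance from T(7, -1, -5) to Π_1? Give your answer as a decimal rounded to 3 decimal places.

7.426

P_2P_1 = (-6, -7, 0), P_2Q_2 = (3, 2, 3); a normal to Π_1 is P_2P_1 × P_2Q_2 = (-21, 18, 9).
Using P_2: Π_1 has equation -21x + 18y + 9z = 6.
n·T − d = (-21)·(7) + (18)·(-1) + (9)·(-5) − 6 = -216; |n| = √846.
Distance = |-216| / √846 = 216/√846 ≈ 7.426.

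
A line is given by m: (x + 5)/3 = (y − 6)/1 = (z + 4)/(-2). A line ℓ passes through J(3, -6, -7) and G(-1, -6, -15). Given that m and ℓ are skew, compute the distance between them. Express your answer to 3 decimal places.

13.844

m has direction (3, 1, -2) through (-5, 6, -4).
A direction vector for ℓ is G − J = (-4, 0, -8).
Common perpendicular direction n = (3, 1, -2) × (-4, 0, -8) = (-8, 32, 4).
With w = (3, -6, -7) − (-5, 6, -4) = (8, -12, -3), w · n = -460.
Distance = |w · n| / |n| = |-460| / √1104 ≈ 13.844.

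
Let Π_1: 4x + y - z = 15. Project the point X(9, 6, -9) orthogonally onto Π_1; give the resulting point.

Foot = X − λn with λ = (n·X − d)/|n|² = (51 − 15)/18 = 2.
Foot = (9, 6, -9) − 2·(4, 1, -1) = (1, 4, -7).

(1, 4, -7)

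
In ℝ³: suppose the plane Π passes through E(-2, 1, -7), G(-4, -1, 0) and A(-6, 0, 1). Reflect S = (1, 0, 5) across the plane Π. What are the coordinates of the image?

(-5, -8, 1)

EG = (-2, -2, 7), EA = (-4, -1, 8); a normal to Π is EG × EA = (-9, -12, -6).
Using E: Π has equation -9x - 12y - 6z = 48.
λ = (n·S − d)/|n|² = (-39 − 48)/261 = -1/3.
Reflection = S − 2λn = (1, 0, 5) − (-2/3)·(-9, -12, -6) = (-5, -8, 1).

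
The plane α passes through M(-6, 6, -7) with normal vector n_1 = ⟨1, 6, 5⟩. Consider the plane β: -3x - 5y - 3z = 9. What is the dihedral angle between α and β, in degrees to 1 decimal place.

21.6

α: n_1·r = n_1·M gives x + 6y + 5z = -5.
cos θ = |n₁·n₂| / (|n₁||n₂|) = |-48| / (√62 · √43).
θ = arccos(0.92963) ≈ 21.6°.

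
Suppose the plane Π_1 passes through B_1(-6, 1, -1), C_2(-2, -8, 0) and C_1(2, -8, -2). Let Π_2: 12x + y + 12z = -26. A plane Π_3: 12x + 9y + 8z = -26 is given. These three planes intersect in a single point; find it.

B_1C_2 = (4, -9, 1), B_1C_1 = (8, -9, -1); a normal to Π_1 is B_1C_2 × B_1C_1 = (18, 12, 36).
Using B_1: Π_1 has equation 18x + 12y + 36z = -132.
Solving the 3×3 linear system 18x + 12y + 36z = -132, 12x + y + 12z = -26, 12x + 9y + 8z = -26 (e.g. by elimination or Cramer's rule, determinant = 2232) gives (2, -2, -4).

(2, -2, -4)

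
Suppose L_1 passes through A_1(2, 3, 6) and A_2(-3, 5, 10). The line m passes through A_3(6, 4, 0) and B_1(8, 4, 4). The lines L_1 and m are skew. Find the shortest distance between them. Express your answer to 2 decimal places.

2.86

A direction vector for L_1 is A_2 − A_1 = (-5, 2, 4).
A direction vector for m is B_1 − A_3 = (2, 0, 4).
Common perpendicular direction n = (-5, 2, 4) × (2, 0, 4) = (8, 28, -4).
With w = (6, 4, 0) − (2, 3, 6) = (4, 1, -6), w · n = 84.
Distance = |w · n| / |n| = |84| / √864 ≈ 2.86.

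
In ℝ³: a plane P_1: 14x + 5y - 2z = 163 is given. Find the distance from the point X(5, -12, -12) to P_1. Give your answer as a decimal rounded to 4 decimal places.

8.6000

n·X − d = (14)·(5) + (5)·(-12) + (-2)·(-12) − 163 = -129; |n| = √225.
Distance = |-129| / √225 = 129/√225 ≈ 8.6000.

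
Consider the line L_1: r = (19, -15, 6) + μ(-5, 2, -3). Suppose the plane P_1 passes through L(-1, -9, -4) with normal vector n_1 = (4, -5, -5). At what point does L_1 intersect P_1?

P_1: n_1·r = n_1·L gives 4x - 5y - 5z = 61.
Substitute r = (19, -15, 6) + t(-5, 2, -3) into the plane: 121 + (-15)t = 61, so t = 4.
Intersection: (19, -15, 6) + 4·(-5, 2, -3) = (-1, -7, -6).

(-1, -7, -6)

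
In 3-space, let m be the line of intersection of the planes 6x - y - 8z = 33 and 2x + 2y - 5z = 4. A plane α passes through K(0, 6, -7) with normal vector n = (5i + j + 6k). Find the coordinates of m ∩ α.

Direction of m: (6, -1, -8) × (2, 2, -5) = (21, 14, 14).
A point on m: solving the two plane equations with x = -10 gives (-10, -13, -10).
α: n·r = n·K gives 5x + y + 6z = -36.
Substitute r = (-10, -13, -10) + t(21, 14, 14) into the plane: -123 + 203t = -36, so t = 3/7.
Intersection: (-10, -13, -10) + (3/7)·(21, 14, 14) = (-1, -7, -4).

(-1, -7, -4)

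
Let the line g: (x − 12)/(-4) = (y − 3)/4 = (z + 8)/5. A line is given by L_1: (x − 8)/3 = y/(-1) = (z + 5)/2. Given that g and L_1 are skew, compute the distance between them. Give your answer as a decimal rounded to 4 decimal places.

g has direction (-4, 4, 5) through (12, 3, -8).
L_1 has direction (3, -1, 2) through (8, 0, -5).
Common perpendicular direction n = (-4, 4, 5) × (3, -1, 2) = (13, 23, -8).
With w = (8, 0, -5) − (12, 3, -8) = (-4, -3, 3), w · n = -145.
Distance = |w · n| / |n| = |-145| / √762 ≈ 5.2528.

5.2528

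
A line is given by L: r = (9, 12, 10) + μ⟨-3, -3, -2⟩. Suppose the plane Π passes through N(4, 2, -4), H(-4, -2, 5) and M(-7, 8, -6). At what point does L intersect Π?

NH = (-8, -4, 9), NM = (-11, 6, -2); a normal to Π is NH × NM = (-46, -115, -92).
Using N: Π has equation -46x - 115y - 92z = -46.
Substitute r = (9, 12, 10) + t(-3, -3, -2) into the plane: -2714 + 667t = -46, so t = 4.
Intersection: (9, 12, 10) + 4·(-3, -3, -2) = (-3, 0, 2).

(-3, 0, 2)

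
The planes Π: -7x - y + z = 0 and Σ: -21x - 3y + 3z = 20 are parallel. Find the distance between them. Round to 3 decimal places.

Rescale Σ by 1/3: -7x - y + z = 20/3. Then distance = |0 − (20/3)| / √51 ≈ 0.934.

0.934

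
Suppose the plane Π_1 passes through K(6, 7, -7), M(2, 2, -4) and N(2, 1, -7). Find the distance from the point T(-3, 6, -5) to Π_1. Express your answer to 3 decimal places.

KM = (-4, -5, 3), KN = (-4, -6, 0); a normal to Π_1 is KM × KN = (18, -12, 4).
Using K: Π_1 has equation 18x - 12y + 4z = -4.
n·T − d = (18)·(-3) + (-12)·(6) + (4)·(-5) − (-4) = -142; |n| = √484.
Distance = |-142| / √484 = 142/√484 ≈ 6.455.

6.455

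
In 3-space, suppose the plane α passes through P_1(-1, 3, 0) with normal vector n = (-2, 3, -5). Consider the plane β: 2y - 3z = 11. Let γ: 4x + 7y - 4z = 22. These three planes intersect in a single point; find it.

α: n·r = n·P_1 gives -2x + 3y - 5z = 11.
Solving the 3×3 linear system -2x + 3y - 5z = 11, 2y - 3z = 11, 4x + 7y - 4z = 22 (e.g. by elimination or Cramer's rule, determinant = -22) gives (4, -2, -5).

(4, -2, -5)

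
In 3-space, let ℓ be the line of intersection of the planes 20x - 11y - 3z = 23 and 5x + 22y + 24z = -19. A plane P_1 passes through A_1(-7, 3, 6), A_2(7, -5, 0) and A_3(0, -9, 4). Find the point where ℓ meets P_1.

(-1, -5, 4)

Direction of ℓ: (20, -11, -3) × (5, 22, 24) = (-198, -495, 495).
A point on ℓ: solving the two plane equations with x = -9 gives (-9, -25, 24).
A_1A_2 = (14, -8, -6), A_1A_3 = (7, -12, -2); a normal to P_1 is A_1A_2 × A_1A_3 = (-56, -14, -112).
Using A_1: P_1 has equation -56x - 14y - 112z = -322.
Substitute r = (-9, -25, 24) + t(-198, -495, 495) into the plane: -1834 + (-37422)t = -322, so t = -4/99.
Intersection: (-9, -25, 24) + (-4/99)·(-198, -495, 495) = (-1, -5, 4).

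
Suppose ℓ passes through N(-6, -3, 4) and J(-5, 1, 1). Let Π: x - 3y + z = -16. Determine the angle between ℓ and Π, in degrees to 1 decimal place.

A direction vector for ℓ is J − N = (1, 4, -3).
sin θ = |n·v| / (|n||v|) = |-14| / (√11 · √26) = 0.82784.
θ ≈ 55.9°.

55.9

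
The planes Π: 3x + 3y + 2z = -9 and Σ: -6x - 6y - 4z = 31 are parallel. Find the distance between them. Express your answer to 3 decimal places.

Rescale Σ by 1/(-2): 3x + 3y + 2z = -31/2. Then distance = |-9 − (-31/2)| / √22 ≈ 1.386.

1.386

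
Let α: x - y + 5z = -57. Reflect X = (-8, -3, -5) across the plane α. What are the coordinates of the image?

(-10, -1, -15)

λ = (n·X − d)/|n|² = (-30 − (-57))/27 = 1.
Reflection = X − 2λn = (-8, -3, -5) − 2·(1, -1, 5) = (-10, -1, -15).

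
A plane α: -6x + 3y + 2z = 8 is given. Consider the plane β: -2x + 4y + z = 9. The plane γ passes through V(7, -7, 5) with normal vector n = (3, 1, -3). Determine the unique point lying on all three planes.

(0, 2, 1)

γ: n·r = n·V gives 3x + y - 3z = -1.
Solving the 3×3 linear system -6x + 3y + 2z = 8, -2x + 4y + z = 9, 3x + y - 3z = -1 (e.g. by elimination or Cramer's rule, determinant = 41) gives (0, 2, 1).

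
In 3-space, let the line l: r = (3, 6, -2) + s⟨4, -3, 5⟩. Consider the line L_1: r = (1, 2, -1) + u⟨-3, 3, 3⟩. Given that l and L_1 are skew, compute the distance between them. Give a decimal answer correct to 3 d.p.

4.386

Common perpendicular direction n = (4, -3, 5) × (-3, 3, 3) = (-24, -27, 3).
With w = (1, 2, -1) − (3, 6, -2) = (-2, -4, 1), w · n = 159.
Distance = |w · n| / |n| = |159| / √1314 ≈ 4.386.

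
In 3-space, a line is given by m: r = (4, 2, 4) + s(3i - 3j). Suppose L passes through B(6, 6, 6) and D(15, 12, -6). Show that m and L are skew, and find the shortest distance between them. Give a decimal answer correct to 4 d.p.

4.5034

A direction vector for L is D − B = (9, 6, -12).
Common perpendicular direction n = (3, -3, 0) × (9, 6, -12) = (36, 36, 45).
With w = (6, 6, 6) − (4, 2, 4) = (2, 4, 2), w · n = 306.
Since n ≠ 0 the lines are not parallel, and w · n = 306 ≠ 0 so they do not intersect; hence they are skew.
Distance = |w · n| / |n| = |306| / √4617 ≈ 4.5034.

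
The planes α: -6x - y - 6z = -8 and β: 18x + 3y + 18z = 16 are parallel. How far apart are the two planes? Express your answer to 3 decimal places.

0.312

Rescale β by 1/(-3): -6x - y - 6z = -16/3. Then distance = |-8 − (-16/3)| / √73 ≈ 0.312.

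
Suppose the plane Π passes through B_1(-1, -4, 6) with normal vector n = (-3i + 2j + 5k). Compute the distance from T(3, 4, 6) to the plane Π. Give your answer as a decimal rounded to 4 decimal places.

Π: n·r = n·B_1 gives -3x + 2y + 5z = 25.
n·T − d = (-3)·(3) + (2)·(4) + (5)·(6) − 25 = 4; |n| = √38.
Distance = |4| / √38 = 4/√38 ≈ 0.6489.

0.6489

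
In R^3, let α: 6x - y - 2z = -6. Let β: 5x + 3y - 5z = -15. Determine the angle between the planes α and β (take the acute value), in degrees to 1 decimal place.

41.2

cos θ = |n₁·n₂| / (|n₁||n₂|) = |37| / (√41 · √59).
θ = arccos(0.75229) ≈ 41.2°.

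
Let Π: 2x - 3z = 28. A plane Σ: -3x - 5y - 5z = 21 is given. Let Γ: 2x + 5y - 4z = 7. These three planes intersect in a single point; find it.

(8, -5, -4)

Solving the 3×3 linear system 2x - 3z = 28, -3x - 5y - 5z = 21, 2x + 5y - 4z = 7 (e.g. by elimination or Cramer's rule, determinant = 105) gives (8, -5, -4).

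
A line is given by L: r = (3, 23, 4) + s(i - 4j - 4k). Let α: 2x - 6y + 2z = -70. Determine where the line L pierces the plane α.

(6, 11, -8)

Substitute r = (3, 23, 4) + t(1, -4, -4) into the plane: -124 + 18t = -70, so t = 3.
Intersection: (3, 23, 4) + 3·(1, -4, -4) = (6, 11, -8).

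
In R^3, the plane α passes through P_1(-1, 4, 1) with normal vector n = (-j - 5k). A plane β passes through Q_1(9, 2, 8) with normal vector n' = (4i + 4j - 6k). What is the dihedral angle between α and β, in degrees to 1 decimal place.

51.8

α: n·r = n·P_1 gives -y - 5z = -9.
β: n'·r = n'·Q_1 gives 4x + 4y - 6z = -4.
cos θ = |n₁·n₂| / (|n₁||n₂|) = |26| / (√26 · √68).
θ = arccos(0.61835) ≈ 51.8°.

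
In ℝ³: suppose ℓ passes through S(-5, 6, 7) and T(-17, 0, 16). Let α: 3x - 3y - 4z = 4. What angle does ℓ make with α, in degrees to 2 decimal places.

34.98

A direction vector for ℓ is T − S = (-12, -6, 9).
sin θ = |n·v| / (|n||v|) = |-54| / (√34 · √261) = 0.57324.
θ ≈ 34.98°.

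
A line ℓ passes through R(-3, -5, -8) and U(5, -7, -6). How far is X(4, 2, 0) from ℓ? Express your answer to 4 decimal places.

A direction vector for ℓ is U − R = (8, -2, 2).
Taking (-3, -5, -8) on ℓ with direction v = (8, -2, 2): w = X − (-3, -5, -8) = (7, 7, 8), and w × v = (30, 50, -70).
Distance = |w × v| / |v| = √8300 / √72 ≈ 10.7367.

10.7367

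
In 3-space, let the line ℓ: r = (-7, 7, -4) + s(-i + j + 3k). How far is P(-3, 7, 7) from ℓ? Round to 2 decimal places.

Taking (-7, 7, -4) on ℓ with direction v = (-1, 1, 3): w = P − (-7, 7, -4) = (4, 0, 11), and w × v = (-11, -23, 4).
Distance = |w × v| / |v| = √666 / √11 ≈ 7.78.

7.78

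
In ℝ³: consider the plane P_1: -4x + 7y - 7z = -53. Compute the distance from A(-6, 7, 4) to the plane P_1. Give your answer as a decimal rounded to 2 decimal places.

n·A − d = (-4)·(-6) + (7)·(7) + (-7)·(4) − (-53) = 98; |n| = √114.
Distance = |98| / √114 = 98/√114 ≈ 9.18.

9.18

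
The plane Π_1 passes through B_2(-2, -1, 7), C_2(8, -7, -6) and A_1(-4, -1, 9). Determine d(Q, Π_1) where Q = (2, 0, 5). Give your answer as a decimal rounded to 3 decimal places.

B_2C_2 = (10, -6, -13), B_2A_1 = (-2, 0, 2); a normal to Π_1 is B_2C_2 × B_2A_1 = (-12, 6, -12).
Using B_2: Π_1 has equation -12x + 6y - 12z = -66.
n·Q − d = (-12)·(2) + (6)·(0) + (-12)·(5) − (-66) = -18; |n| = √324.
Distance = |-18| / √324 = 18/√324 ≈ 1.000.

1.000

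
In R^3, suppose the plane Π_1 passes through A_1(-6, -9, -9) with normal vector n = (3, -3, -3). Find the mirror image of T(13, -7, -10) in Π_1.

Π_1: n·r = n·A_1 gives 3x - 3y - 3z = 36.
λ = (n·T − d)/|n|² = (90 − 36)/27 = 2.
Reflection = T − 2λn = (13, -7, -10) − 4·(3, -3, -3) = (1, 5, 2).

(1, 5, 2)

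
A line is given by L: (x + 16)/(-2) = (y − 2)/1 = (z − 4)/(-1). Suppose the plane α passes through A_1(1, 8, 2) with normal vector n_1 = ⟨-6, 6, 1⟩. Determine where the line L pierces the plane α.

L has direction (-2, 1, -1) through (-16, 2, 4).
α: n_1·r = n_1·A_1 gives -6x + 6y + z = 44.
Substitute r = (-16, 2, 4) + t(-2, 1, -1) into the plane: 112 + 17t = 44, so t = -4.
Intersection: (-16, 2, 4) + (-4)·(-2, 1, -1) = (-8, -2, 8).

(-8, -2, 8)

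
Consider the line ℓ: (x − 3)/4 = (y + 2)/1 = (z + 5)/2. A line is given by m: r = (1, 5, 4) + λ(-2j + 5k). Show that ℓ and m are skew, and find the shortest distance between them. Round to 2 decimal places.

ℓ has direction (4, 1, 2) through (3, -2, -5).
Common perpendicular direction n = (4, 1, 2) × (0, -2, 5) = (9, -20, -8).
With w = (1, 5, 4) − (3, -2, -5) = (-2, 7, 9), w · n = -230.
Since n ≠ 0 the lines are not parallel, and w · n = -230 ≠ 0 so they do not intersect; hence they are skew.
Distance = |w · n| / |n| = |-230| / √545 ≈ 9.85.

9.85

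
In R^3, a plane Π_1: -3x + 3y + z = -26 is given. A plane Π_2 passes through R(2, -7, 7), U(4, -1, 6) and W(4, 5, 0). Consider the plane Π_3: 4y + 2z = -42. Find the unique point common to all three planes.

RU = (2, 6, -1), RW = (2, 12, -7); a normal to Π_2 is RU × RW = (-30, 12, 12).
Using R: Π_2 has equation -30x + 12y + 12z = -60.
Solving the 3×3 linear system -3x + 3y + z = -26, -30x + 12y + 12z = -60, 4y + 2z = -42 (e.g. by elimination or Cramer's rule, determinant = 132) gives (-2, -11, 1).

(-2, -11, 1)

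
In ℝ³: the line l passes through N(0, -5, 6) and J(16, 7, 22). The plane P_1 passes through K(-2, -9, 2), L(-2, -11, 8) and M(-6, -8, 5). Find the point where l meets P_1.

(-4, -8, 2)

A direction vector for l is J − N = (16, 12, 16).
KL = (0, -2, 6), KM = (-4, 1, 3); a normal to P_1 is KL × KM = (-12, -24, -8).
Using K: P_1 has equation -12x - 24y - 8z = 224.
Substitute r = (0, -5, 6) + t(16, 12, 16) into the plane: 72 + (-608)t = 224, so t = -1/4.
Intersection: (0, -5, 6) + (-1/4)·(16, 12, 16) = (-4, -8, 2).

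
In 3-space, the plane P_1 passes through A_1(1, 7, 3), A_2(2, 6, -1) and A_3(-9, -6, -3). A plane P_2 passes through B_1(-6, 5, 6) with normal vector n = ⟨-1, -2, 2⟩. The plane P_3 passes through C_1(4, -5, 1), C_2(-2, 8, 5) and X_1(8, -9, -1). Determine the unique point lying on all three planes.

A_1A_2 = (1, -1, -4), A_1A_3 = (-10, -13, -6); a normal to P_1 is A_1A_2 × A_1A_3 = (-46, 46, -23).
Using A_1: P_1 has equation -46x + 46y - 23z = 207.
P_2: n·r = n·B_1 gives -x - 2y + 2z = 8.
C_1C_2 = (-6, 13, 4), C_1X_1 = (4, -4, -2); a normal to P_3 is C_1C_2 × C_1X_1 = (-10, 4, -28).
Using C_1: P_3 has equation -10x + 4y - 28z = -88.
Solving the 3×3 linear system -46x + 46y - 23z = 207, -x - 2y + 2z = 8, -10x + 4y - 28z = -88 (e.g. by elimination or Cramer's rule, determinant = -3864) gives (-4, 3, 5).

(-4, 3, 5)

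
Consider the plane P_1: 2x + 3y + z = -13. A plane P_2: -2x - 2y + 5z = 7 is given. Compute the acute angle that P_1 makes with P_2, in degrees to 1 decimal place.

cos θ = |n₁·n₂| / (|n₁||n₂|) = |-5| / (√14 · √33).
θ = arccos(0.23262) ≈ 76.5°.

76.5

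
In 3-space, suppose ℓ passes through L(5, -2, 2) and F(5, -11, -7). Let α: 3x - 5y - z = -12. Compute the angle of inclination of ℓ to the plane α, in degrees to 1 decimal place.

A direction vector for ℓ is F − L = (0, -9, -9).
sin θ = |n·v| / (|n||v|) = |54| / (√35 · √162) = 0.71714.
θ ≈ 45.8°.

45.8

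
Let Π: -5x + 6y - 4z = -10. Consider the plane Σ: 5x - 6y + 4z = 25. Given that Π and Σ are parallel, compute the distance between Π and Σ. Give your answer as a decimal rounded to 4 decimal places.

1.7094

Rescale Σ by 1/(-1): -5x + 6y - 4z = -25. Then distance = |-10 − (-25)| / √77 ≈ 1.7094.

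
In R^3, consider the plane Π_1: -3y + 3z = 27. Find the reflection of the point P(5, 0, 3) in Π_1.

(5, -6, 9)

λ = (n·P − d)/|n|² = (9 − 27)/18 = -1.
Reflection = P − 2λn = (5, 0, 3) − (-2)·(0, -3, 3) = (5, -6, 9).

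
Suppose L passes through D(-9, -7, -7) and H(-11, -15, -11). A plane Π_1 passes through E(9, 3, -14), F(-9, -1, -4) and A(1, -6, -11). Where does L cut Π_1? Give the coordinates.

A direction vector for L is H − D = (-2, -8, -4).
EF = (-18, -4, 10), EA = (-8, -9, 3); a normal to Π_1 is EF × EA = (78, -26, 130).
Using E: Π_1 has equation 78x - 26y + 130z = -1196.
Substitute r = (-9, -7, -7) + t(-2, -8, -4) into the plane: -1430 + (-468)t = -1196, so t = -1/2.
Intersection: (-9, -7, -7) + (-1/2)·(-2, -8, -4) = (-8, -3, -5).

(-8, -3, -5)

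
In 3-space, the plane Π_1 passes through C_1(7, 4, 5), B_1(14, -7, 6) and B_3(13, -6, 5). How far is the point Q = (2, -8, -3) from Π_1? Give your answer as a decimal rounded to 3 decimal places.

7.300

C_1B_1 = (7, -11, 1), C_1B_3 = (6, -10, 0); a normal to Π_1 is C_1B_1 × C_1B_3 = (10, 6, -4).
Using C_1: Π_1 has equation 10x + 6y - 4z = 74.
n·Q − d = (10)·(2) + (6)·(-8) + (-4)·(-3) − 74 = -90; |n| = √152.
Distance = |-90| / √152 = 90/√152 ≈ 7.300.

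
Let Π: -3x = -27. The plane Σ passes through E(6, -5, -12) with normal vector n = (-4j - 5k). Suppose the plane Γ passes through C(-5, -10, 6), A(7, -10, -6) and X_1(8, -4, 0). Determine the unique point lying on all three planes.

(9, -10, -8)

Σ: n·r = n·E gives -4y - 5z = 80.
CA = (12, 0, -12), CX_1 = (13, 6, -6); a normal to Γ is CA × CX_1 = (72, -84, 72).
Using C: Γ has equation 72x - 84y + 72z = 912.
Solving the 3×3 linear system -3x = -27, -4y - 5z = 80, 72x - 84y + 72z = 912 (e.g. by elimination or Cramer's rule, determinant = 2124) gives (9, -10, -8).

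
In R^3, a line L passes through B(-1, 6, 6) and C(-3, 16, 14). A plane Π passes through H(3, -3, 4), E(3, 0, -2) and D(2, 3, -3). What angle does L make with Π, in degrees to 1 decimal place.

A direction vector for L is C − B = (-2, 10, 8).
HE = (0, 3, -6), HD = (-1, 6, -7); a normal to Π is HE × HD = (15, 6, 3).
Using H: Π has equation 15x + 6y + 3z = 39.
sin θ = |n·v| / (|n||v|) = |54| / (√270 · √168) = 0.25355.
θ ≈ 14.7°.

14.7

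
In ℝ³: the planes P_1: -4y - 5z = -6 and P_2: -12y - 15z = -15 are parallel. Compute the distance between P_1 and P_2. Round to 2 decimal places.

Rescale P_2 by 1/3: -4y - 5z = -5. Then distance = |-6 − (-5)| / √41 ≈ 0.16.

0.16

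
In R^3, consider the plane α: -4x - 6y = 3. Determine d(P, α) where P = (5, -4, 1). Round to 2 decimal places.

0.14

n·P − d = (-4)·(5) + (-6)·(-4) + (0)·(1) − 3 = 1; |n| = √52.
Distance = |1| / √52 = 1/√52 ≈ 0.14.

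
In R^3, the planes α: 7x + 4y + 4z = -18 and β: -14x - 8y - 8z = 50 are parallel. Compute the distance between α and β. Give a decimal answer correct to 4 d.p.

0.7778

Rescale β by 1/(-2): 7x + 4y + 4z = -25. Then distance = |-18 − (-25)| / √81 ≈ 0.7778.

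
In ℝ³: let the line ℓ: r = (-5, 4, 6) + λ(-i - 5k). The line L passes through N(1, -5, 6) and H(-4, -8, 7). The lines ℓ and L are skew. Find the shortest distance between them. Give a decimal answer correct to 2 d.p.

A direction vector for L is H − N = (-5, -3, 1).
Common perpendicular direction n = (-1, 0, -5) × (-5, -3, 1) = (-15, 26, 3).
With w = (1, -5, 6) − (-5, 4, 6) = (6, -9, 0), w · n = -324.
Distance = |w · n| / |n| = |-324| / √910 ≈ 10.74.

10.74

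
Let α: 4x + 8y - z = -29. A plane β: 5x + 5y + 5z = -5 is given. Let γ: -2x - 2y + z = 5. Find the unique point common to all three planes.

(3, -5, 1)

Solving the 3×3 linear system 4x + 8y - z = -29, 5x + 5y + 5z = -5, -2x - 2y + z = 5 (e.g. by elimination or Cramer's rule, determinant = -60) gives (3, -5, 1).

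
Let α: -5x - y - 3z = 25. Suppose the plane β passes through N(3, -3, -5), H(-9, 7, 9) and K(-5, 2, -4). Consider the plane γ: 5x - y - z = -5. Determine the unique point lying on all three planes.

NH = (-12, 10, 14), NK = (-8, 5, 1); a normal to β is NH × NK = (-60, -100, 20).
Using N: β has equation -60x - 100y + 20z = 20.
Solving the 3×3 linear system -5x - y - 3z = 25, -60x - 100y + 20z = 20, 5x - y - z = -5 (e.g. by elimination or Cramer's rule, determinant = -2320) gives (-2, 0, -5).

(-2, 0, -5)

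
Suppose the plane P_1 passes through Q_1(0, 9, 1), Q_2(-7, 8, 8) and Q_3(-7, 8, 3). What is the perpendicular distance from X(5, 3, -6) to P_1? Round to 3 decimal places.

6.647

Q_1Q_2 = (-7, -1, 7), Q_1Q_3 = (-7, -1, 2); a normal to P_1 is Q_1Q_2 × Q_1Q_3 = (5, -35, 0).
Using Q_1: P_1 has equation 5x - 35y = -315.
n·X − d = (5)·(5) + (-35)·(3) + (0)·(-6) − (-315) = 235; |n| = √1250.
Distance = |235| / √1250 = 235/√1250 ≈ 6.647.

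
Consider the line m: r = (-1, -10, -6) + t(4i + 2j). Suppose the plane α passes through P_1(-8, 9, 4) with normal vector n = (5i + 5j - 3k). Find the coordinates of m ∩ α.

α: n·r = n·P_1 gives 5x + 5y - 3z = -7.
Substitute r = (-1, -10, -6) + t(4, 2, 0) into the plane: -37 + 30t = -7, so t = 1.
Intersection: (-1, -10, -6) + 1·(4, 2, 0) = (3, -8, -6).

(3, -8, -6)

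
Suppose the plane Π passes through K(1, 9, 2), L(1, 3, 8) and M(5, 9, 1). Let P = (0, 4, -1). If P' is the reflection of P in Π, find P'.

KL = (0, -6, 6), KM = (4, 0, -1); a normal to Π is KL × KM = (6, 24, 24).
Using K: Π has equation 6x + 24y + 24z = 270.
λ = (n·P − d)/|n|² = (72 − 270)/1188 = -1/6.
Reflection = P − 2λn = (0, 4, -1) − (-1/3)·(6, 24, 24) = (2, 12, 7).

(2, 12, 7)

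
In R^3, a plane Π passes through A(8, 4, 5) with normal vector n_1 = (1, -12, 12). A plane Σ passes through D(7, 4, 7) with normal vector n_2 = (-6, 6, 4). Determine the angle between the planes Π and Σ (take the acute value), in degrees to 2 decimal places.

79.16

Π: n_1·r = n_1·A gives x - 12y + 12z = 20.
Σ: n_2·r = n_2·D gives -6x + 6y + 4z = 10.
cos θ = |n₁·n₂| / (|n₁||n₂|) = |-30| / (√289 · √88).
θ = arccos(0.18812) ≈ 79.16°.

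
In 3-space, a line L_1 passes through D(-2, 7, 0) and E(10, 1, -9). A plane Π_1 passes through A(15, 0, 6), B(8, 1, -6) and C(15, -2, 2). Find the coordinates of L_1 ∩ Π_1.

A direction vector for L_1 is E − D = (12, -6, -9).
AB = (-7, 1, -12), AC = (0, -2, -4); a normal to Π_1 is AB × AC = (-28, -28, 14).
Using A: Π_1 has equation -28x - 28y + 14z = -336.
Substitute r = (-2, 7, 0) + t(12, -6, -9) into the plane: -140 + (-294)t = -336, so t = 2/3.
Intersection: (-2, 7, 0) + (2/3)·(12, -6, -9) = (6, 3, -6).

(6, 3, -6)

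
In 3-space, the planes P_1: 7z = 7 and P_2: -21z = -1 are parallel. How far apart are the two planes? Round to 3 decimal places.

0.952

Rescale P_2 by 1/(-3): 7z = 1/3. Then distance = |7 − (1/3)| / √49 ≈ 0.952.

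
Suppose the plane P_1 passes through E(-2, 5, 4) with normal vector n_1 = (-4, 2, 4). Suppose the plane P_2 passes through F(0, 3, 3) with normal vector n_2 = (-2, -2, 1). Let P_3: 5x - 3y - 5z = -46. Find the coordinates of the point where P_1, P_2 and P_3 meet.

P_1: n_1·r = n_1·E gives -4x + 2y + 4z = 34.
P_2: n_2·r = n_2·F gives -2x - 2y + z = -3.
Solving the 3×3 linear system -4x + 2y + 4z = 34, -2x - 2y + z = -3, 5x - 3y - 5z = -46 (e.g. by elimination or Cramer's rule, determinant = 2) gives (-6, 7, -1).

(-6, 7, -1)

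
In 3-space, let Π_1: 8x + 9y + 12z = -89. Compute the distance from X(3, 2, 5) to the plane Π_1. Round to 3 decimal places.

n·X − d = (8)·(3) + (9)·(2) + (12)·(5) − (-89) = 191; |n| = √289.
Distance = |191| / √289 = 191/√289 ≈ 11.235.

11.235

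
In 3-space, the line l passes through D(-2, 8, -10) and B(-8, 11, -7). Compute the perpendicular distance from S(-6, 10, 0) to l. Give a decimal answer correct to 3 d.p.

7.303

A direction vector for l is B − D = (-6, 3, 3).
Taking (-2, 8, -10) on l with direction v = (-6, 3, 3): w = S − (-2, 8, -10) = (-4, 2, 10), and w × v = (-24, -48, 0).
Distance = |w × v| / |v| = √2880 / √54 ≈ 7.303.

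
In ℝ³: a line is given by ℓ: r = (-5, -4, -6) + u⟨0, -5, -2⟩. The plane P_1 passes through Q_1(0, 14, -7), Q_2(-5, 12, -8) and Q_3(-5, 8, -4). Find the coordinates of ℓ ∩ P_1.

Q_1Q_2 = (-5, -2, -1), Q_1Q_3 = (-5, -6, 3); a normal to P_1 is Q_1Q_2 × Q_1Q_3 = (-12, 20, 20).
Using Q_1: P_1 has equation -12x + 20y + 20z = 140.
Substitute r = (-5, -4, -6) + t(0, -5, -2) into the plane: -140 + (-140)t = 140, so t = -2.
Intersection: (-5, -4, -6) + (-2)·(0, -5, -2) = (-5, 6, -2).

(-5, 6, -2)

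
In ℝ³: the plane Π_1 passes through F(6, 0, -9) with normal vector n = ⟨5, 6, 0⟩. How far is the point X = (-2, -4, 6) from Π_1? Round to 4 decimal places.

Π_1: n·r = n·F gives 5x + 6y = 30.
n·X − d = (5)·(-2) + (6)·(-4) + (0)·(6) − 30 = -64; |n| = √61.
Distance = |-64| / √61 = 64/√61 ≈ 8.1944.

8.1944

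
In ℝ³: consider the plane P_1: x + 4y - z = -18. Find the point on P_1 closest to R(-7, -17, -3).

Foot = R − λn with λ = (n·R − d)/|n|² = (-72 − (-18))/18 = -3.
Foot = (-7, -17, -3) − (-3)·(1, 4, -1) = (-4, -5, -6).

(-4, -5, -6)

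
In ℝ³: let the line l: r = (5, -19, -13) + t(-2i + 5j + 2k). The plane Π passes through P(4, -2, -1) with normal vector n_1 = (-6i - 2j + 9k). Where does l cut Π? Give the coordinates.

(-3, 1, -5)

Π: n_1·r = n_1·P gives -6x - 2y + 9z = -29.
Substitute r = (5, -19, -13) + t(-2, 5, 2) into the plane: -109 + 20t = -29, so t = 4.
Intersection: (5, -19, -13) + 4·(-2, 5, 2) = (-3, 1, -5).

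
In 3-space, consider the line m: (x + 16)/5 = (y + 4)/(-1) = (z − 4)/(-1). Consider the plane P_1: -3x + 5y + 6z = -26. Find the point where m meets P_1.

m has direction (5, -1, -1) through (-16, -4, 4).
Substitute r = (-16, -4, 4) + t(5, -1, -1) into the plane: 52 + (-26)t = -26, so t = 3.
Intersection: (-16, -4, 4) + 3·(5, -1, -1) = (-1, -7, 1).

(-1, -7, 1)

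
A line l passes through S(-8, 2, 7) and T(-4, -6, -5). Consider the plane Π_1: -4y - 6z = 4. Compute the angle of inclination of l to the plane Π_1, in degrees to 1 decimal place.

A direction vector for l is T − S = (4, -8, -12).
sin θ = |n·v| / (|n||v|) = |104| / (√52 · √224) = 0.96362.
θ ≈ 74.5°.

74.5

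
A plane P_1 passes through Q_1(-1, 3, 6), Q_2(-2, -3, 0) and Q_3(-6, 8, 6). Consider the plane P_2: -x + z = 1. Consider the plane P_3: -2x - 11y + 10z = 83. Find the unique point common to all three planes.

Q_1Q_2 = (-1, -6, -6), Q_1Q_3 = (-5, 5, 0); a normal to P_1 is Q_1Q_2 × Q_1Q_3 = (30, 30, -35).
Using Q_1: P_1 has equation 30x + 30y - 35z = -150.
Solving the 3×3 linear system 30x + 30y - 35z = -150, -x + z = 1, -2x - 11y + 10z = 83 (e.g. by elimination or Cramer's rule, determinant = 185) gives (5, -3, 6).

(5, -3, 6)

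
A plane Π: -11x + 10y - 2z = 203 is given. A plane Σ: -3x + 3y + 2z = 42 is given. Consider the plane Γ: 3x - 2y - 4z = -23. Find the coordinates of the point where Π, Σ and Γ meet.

(-11, 7, -6)

Solving the 3×3 linear system -11x + 10y - 2z = 203, -3x + 3y + 2z = 42, 3x - 2y - 4z = -23 (e.g. by elimination or Cramer's rule, determinant = 34) gives (-11, 7, -6).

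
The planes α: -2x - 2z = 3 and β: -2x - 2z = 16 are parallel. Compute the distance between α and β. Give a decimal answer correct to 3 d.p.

Same normal n = (-2, 0, -2) with |n| = √8; distance = |3 − 16| / |n| = 13/√8 ≈ 4.596.

4.596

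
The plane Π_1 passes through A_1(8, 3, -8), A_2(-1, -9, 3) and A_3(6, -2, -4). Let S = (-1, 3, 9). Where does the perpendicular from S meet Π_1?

A_1A_2 = (-9, -12, 11), A_1A_3 = (-2, -5, 4); a normal to Π_1 is A_1A_2 × A_1A_3 = (7, 14, 21).
Using A_1: Π_1 has equation 7x + 14y + 21z = -70.
Foot = S − λn with λ = (n·S − d)/|n|² = (224 − (-70))/686 = 3/7.
Foot = (-1, 3, 9) − (3/7)·(7, 14, 21) = (-4, -3, 0).

(-4, -3, 0)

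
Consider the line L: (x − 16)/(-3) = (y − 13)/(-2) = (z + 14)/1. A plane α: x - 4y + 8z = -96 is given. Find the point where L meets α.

L has direction (-3, -2, 1) through (16, 13, -14).
Substitute r = (16, 13, -14) + t(-3, -2, 1) into the plane: -148 + 13t = -96, so t = 4.
Intersection: (16, 13, -14) + 4·(-3, -2, 1) = (4, 5, -10).

(4, 5, -10)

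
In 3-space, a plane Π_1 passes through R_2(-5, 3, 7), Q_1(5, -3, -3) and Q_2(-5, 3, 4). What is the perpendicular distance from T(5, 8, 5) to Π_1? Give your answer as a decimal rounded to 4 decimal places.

R_2Q_1 = (10, -6, -10), R_2Q_2 = (0, 0, -3); a normal to Π_1 is R_2Q_1 × R_2Q_2 = (18, 30, 0).
Using R_2: Π_1 has equation 18x + 30y = 0.
n·T − d = (18)·(5) + (30)·(8) + (0)·(5) − 0 = 330; |n| = √1224.
Distance = |330| / √1224 = 330/√1224 ≈ 9.4324.

9.4324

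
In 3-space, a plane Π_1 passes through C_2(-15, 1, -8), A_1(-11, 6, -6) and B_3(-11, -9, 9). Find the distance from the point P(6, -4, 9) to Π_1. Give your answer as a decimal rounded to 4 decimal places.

C_2A_1 = (4, 5, 2), C_2B_3 = (4, -10, 17); a normal to Π_1 is C_2A_1 × C_2B_3 = (105, -60, -60).
Using C_2: Π_1 has equation 105x - 60y - 60z = -1155.
n·P − d = (105)·(6) + (-60)·(-4) + (-60)·(9) − (-1155) = 1485; |n| = √18225.
Distance = |1485| / √18225 = 1485/√18225 ≈ 11.0000.

11.0000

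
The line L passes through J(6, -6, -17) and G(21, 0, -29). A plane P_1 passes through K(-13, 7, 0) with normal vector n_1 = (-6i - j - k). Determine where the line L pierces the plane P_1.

(-9, -12, -5)

A direction vector for L is G − J = (15, 6, -12).
P_1: n_1·r = n_1·K gives -6x - y - z = 71.
Substitute r = (6, -6, -17) + t(15, 6, -12) into the plane: -13 + (-84)t = 71, so t = -1.
Intersection: (6, -6, -17) + (-1)·(15, 6, -12) = (-9, -12, -5).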